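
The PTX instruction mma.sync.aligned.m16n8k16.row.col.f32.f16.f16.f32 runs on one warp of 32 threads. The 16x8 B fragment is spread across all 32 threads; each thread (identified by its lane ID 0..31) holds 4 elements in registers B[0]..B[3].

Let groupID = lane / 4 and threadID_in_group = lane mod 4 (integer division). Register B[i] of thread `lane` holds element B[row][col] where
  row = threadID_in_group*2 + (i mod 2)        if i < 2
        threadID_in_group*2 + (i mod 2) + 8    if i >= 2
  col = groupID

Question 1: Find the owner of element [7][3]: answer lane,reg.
c: 3->gid=3  r: 7->r8=0,tid=3,i&1=1
L=3*4+3=15  i=0*2+1=1

15,1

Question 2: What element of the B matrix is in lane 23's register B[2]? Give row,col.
14,5

23: gr=5,th=3
[2] (3*2+0+8,5) = (14,5)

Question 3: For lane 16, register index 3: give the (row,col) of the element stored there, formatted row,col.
9,4

lane 16: gid=4 (16/4), tid=0 (16%4)
i=3: r=0*2+1+8=9, c=gid=4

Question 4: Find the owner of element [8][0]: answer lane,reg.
0,2

c=0->g=0  r=8->rb=1,t=0,b0=0
L=0*4+0=0  i=1*2+0=2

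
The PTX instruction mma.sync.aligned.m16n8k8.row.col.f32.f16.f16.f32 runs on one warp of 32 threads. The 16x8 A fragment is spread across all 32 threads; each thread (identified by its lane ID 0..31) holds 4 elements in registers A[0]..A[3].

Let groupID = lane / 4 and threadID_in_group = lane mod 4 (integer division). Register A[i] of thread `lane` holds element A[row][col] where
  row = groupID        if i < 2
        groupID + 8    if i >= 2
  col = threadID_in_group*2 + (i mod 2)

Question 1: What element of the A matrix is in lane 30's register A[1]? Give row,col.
L=30->gid=30>>2=7, tid=30&3=2
[1]->row 7+0=7  col 2·2+1=5

7,5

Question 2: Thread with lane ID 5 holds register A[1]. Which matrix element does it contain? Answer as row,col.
1,3

L=5->gid=5>>2=1, tid=5&3=1
[1]->row 1+0=1  col 1·2+1=3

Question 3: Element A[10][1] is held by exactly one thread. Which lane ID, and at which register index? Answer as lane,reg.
r: 10->gid=2,r8=1  c: 1->tid=0,i&1=1
L=2*4+0=8  i=1*2+1=3

8,3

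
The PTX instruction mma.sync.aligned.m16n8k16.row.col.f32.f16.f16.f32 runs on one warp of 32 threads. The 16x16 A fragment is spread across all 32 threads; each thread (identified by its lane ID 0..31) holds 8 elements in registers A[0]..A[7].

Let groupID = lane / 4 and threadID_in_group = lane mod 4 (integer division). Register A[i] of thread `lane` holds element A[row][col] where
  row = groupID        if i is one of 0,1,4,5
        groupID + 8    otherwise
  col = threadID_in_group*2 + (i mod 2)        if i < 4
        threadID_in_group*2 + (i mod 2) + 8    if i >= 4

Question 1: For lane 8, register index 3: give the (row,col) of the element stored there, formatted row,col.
L=8->gid=8>>2=2, tid=8&3=0
[3]->row 2+8=10  col 0·2+1+0=1

10,1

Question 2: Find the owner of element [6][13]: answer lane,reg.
r=6→G=6,rhi=0  c=13→chi=1,T=2,p=1
L=6*4+2=26  i=1*4+0*2+1=5

26,5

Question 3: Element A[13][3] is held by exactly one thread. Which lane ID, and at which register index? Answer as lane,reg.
r: 13->gid=5,r8=1  c: 3->c8=0,tid=1,i&1=1
L=5*4+1=21  i=0*4+1*2+1=3

21,3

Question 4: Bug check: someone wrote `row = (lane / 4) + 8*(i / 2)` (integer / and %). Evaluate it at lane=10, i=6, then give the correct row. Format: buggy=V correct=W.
`(lane / 4) + 8*(i / 2)`[10,6]->26
10: gid=2,tid=2
[6] (2+8,2*2+0+8) = (10,12)
row: 26 vs 10

buggy=26 correct=10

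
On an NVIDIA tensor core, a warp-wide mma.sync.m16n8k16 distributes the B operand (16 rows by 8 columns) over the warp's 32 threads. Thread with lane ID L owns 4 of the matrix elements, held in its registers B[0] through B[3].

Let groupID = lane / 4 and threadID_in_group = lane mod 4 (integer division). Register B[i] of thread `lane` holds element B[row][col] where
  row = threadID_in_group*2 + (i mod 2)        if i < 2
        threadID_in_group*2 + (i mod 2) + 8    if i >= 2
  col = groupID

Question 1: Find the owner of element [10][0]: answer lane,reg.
1,2

c=0⇒gr=0  r=10⇒Rb=1,th=1,odd=0
L=0*4+1=1  i=1*2+0=2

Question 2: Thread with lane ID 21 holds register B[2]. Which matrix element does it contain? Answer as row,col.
lane 21->21/4=5, 21 mod 4=1
i=2  r:2·1+0+8->10  c:5

10,5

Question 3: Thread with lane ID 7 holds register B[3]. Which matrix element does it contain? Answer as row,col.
15,1

lane 7: gr=1 (7/4), th=3 (7%4)
i=3: r=3*2+1+8=15, c=gr=1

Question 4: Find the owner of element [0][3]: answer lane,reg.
c:3=>grp=3  r:0=>rB=0,tig=0,lo=0
L=3*4+0=12  i=0*2+0=0

12,0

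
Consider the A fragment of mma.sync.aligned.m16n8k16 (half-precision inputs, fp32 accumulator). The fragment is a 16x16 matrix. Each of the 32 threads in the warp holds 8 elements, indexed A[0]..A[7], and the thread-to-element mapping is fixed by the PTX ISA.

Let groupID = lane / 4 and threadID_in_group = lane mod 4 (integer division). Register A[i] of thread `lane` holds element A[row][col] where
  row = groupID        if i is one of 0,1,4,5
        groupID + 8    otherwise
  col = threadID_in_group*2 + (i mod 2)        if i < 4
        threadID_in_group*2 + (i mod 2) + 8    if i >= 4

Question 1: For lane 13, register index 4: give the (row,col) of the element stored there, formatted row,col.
3,10

13: gid=3,tid=1
[4] (3+0,1*2+0+8) = (3,10)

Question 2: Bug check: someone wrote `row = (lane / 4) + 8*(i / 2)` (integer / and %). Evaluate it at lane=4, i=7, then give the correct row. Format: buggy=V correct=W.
`(lane / 4) + 8*(i / 2)`[4,7]⇒25
4: gr=1,th=0
[7] (1+8,0*2+1+8) = (9,9)
row: 25 vs 9

buggy=25 correct=9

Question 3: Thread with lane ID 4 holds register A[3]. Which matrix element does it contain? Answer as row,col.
9,1

L=4=>grp=4>>2=1, tig=4&3=0
[3]=>row 1+8=9  col 0·2+1+0=1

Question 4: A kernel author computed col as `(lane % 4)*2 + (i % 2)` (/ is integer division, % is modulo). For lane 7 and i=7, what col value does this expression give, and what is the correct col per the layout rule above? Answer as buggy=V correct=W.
buggy=7 correct=15

`(lane % 4)*2 + (i % 2)`[7,7]->7
lane 7->7/4=1, 7 mod 4=3
i=7  r:1+8->9  c:2·3+1+8->15
col: 7 vs 15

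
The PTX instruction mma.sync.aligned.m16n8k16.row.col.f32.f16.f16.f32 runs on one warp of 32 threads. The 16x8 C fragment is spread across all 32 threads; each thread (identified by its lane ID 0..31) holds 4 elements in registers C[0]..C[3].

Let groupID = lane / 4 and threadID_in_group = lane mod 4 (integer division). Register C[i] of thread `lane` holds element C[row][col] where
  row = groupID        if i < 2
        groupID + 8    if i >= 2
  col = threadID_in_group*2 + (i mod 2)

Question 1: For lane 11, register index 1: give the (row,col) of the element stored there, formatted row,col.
2,7

L=11→G=11>>2=2, T=11&3=3
[1]→row 2+0=2  col 3·2+1=7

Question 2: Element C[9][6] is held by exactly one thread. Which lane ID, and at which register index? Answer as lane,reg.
r: 9->gid=1,r8=1  c: 6->tid=3,i&1=0
L=1*4+3=7  i=1*2+0=2

7,2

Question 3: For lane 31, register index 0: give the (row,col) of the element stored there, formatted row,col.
lane 31: g=7 (31/4), t=3 (31%4)
i=0: r=7+0=7, c=3*2+0=6

7,6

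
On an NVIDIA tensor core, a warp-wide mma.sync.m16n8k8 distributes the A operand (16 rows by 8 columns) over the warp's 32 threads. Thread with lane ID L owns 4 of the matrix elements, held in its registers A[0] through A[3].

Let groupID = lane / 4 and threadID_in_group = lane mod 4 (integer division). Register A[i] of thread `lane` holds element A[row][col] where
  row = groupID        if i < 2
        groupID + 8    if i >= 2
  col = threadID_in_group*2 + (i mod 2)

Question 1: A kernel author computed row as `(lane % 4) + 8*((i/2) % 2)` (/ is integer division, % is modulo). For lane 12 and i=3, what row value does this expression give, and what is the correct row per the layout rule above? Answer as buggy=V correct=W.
buggy=8 correct=11

`(lane % 4) + 8*((i/2) % 2)`[12,3]=>8
lane 12=>12/4=3, 12 mod 4=0
i=3  r:3+8=>11  c:2·0+1=>1
row: 8 vs 11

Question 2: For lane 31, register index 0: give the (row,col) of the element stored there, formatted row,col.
lane 31: gr=7 (31/4), th=3 (31%4)
i=0: r=7+0=7, c=3*2+0=6

7,6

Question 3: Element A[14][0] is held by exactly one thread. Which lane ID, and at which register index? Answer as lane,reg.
r: 14->gid=6,r8=1  c: 0->tid=0,i&1=0
L=6*4+0=24  i=1*2+0=2

24,2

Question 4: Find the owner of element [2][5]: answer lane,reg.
10,1

r=2⇒gr=2,Rb=0  c=5⇒th=2,odd=1
L=2*4+2=10  i=0*2+1=1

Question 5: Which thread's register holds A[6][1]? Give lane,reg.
r=6⇒gr=6,Rb=0  c=1⇒th=0,odd=1
L=6*4+0=24  i=0*2+1=1

24,1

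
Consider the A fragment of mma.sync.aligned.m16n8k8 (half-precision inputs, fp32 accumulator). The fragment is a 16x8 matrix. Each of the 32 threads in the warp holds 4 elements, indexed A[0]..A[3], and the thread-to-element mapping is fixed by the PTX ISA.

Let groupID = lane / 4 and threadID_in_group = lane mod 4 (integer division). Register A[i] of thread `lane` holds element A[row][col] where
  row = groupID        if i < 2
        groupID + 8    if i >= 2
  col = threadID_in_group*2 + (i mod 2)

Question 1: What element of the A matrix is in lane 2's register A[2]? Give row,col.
2: grp=0,tig=2
[2] (0+8,2*2+0) = (8,4)

8,4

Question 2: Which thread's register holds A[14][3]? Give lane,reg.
25,3

r=14→G=6,rhi=1  c=3→T=1,p=1
L=6*4+1=25  i=1*2+1=3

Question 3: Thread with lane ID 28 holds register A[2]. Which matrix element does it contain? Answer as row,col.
lane 28: g=7 (28/4), t=0 (28%4)
i=2: r=7+8=15, c=0*2+0=0

15,0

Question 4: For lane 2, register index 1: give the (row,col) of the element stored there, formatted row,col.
0,5

L=2=>grp=2>>2=0, tig=2&3=2
[1]=>row 0+0=0  col 2·2+1=5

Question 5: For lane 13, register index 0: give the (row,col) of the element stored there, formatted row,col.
3,2

lane 13: g=3 (13/4), t=1 (13%4)
i=0: r=3+0=3, c=1*2+0=2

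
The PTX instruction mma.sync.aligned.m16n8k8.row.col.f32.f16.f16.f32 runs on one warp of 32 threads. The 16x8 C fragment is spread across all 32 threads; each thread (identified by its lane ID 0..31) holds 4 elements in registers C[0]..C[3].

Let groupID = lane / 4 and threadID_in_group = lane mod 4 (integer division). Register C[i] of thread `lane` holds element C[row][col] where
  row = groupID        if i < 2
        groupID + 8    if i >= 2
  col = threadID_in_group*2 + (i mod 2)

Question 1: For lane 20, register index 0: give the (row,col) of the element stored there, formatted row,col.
lane 20: grp=5 (20/4), tig=0 (20%4)
i=0: r=5+0=5, c=0*2+0=0

5,0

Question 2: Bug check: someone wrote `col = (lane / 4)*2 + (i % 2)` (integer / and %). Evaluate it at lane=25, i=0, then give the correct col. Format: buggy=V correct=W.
buggy=12 correct=2

`(lane / 4)*2 + (i % 2)`[25,0]->12
25: gid=6,tid=1
[0] (6+0,1*2+0) = (6,2)
col: 12 vs 2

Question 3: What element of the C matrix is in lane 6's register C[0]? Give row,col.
lane 6: G=1 (6/4), T=2 (6%4)
i=0: r=1+0=1, c=2*2+0=4

1,4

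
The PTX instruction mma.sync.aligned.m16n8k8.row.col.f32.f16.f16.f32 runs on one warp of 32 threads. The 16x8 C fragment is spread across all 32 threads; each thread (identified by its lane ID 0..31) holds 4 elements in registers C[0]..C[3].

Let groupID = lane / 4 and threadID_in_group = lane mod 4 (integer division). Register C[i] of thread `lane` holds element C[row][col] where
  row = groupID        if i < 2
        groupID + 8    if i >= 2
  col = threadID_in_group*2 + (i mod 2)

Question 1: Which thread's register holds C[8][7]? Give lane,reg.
r=8->g=0,rb=1  c=7->t=3,b0=1
L=0*4+3=3  i=1*2+1=3

3,3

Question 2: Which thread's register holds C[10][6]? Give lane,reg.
11,2

r=10→G=2,rhi=1  c=6→T=3,p=0
L=2*4+3=11  i=1*2+0=2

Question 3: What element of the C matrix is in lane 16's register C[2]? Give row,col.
L=16⇒gr=16>>2=4, th=16&3=0
[2]⇒row 4+8=12  col 0·2+0=0

12,0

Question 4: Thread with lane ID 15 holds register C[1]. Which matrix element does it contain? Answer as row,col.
L=15=>grp=15>>2=3, tig=15&3=3
[1]=>row 3+0=3  col 3·2+1=7

3,7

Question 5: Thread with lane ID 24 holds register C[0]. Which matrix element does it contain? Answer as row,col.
lane 24: gr=6 (24/4), th=0 (24%4)
i=0: r=6+0=6, c=0*2+0=0

6,0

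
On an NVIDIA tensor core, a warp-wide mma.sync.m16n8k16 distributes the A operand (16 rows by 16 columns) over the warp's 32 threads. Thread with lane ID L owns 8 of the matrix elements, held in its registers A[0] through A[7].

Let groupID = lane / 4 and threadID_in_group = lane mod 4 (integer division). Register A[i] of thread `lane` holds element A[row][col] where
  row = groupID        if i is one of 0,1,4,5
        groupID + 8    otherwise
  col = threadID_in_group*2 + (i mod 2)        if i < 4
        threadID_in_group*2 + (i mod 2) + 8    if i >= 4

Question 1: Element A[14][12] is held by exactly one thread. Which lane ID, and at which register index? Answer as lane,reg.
r=14->g=6,rb=1  c=12->cb=1,t=2,b0=0
L=6*4+2=26  i=1*4+1*2+0=6

26,6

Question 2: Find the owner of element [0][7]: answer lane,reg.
3,1

r:0=>grp=0,rB=0  c:7=>cB=0,tig=3,lo=1
L=0*4+3=3  i=0*4+0*2+1=1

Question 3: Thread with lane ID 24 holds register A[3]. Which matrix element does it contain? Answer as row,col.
lane 24: gid=6 (24/4), tid=0 (24%4)
i=3: r=6+8=14, c=0*2+1+0=1

14,1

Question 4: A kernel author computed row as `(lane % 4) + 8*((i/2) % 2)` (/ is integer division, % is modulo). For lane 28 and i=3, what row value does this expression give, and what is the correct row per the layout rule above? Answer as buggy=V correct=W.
`(lane % 4) + 8*((i/2) % 2)`[28,3]->8
lane 28->28/4=7, 28 mod 4=0
i=3  r:7+8->15  c:2·0+1+0->1
row: 8 vs 15

buggy=8 correct=15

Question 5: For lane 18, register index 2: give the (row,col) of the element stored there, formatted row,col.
12,4

lane 18=>18/4=4, 18 mod 4=2
i=2  r:4+8=>12  c:2·2+0+0=>4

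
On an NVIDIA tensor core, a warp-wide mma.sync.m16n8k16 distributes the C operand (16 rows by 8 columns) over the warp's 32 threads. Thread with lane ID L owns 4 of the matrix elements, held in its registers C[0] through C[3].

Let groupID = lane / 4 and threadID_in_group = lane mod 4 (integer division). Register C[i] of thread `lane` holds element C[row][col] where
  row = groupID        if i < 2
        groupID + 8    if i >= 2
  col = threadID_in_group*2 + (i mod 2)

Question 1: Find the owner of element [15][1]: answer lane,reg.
r=15->g=7,rb=1  c=1->t=0,b0=1
L=7*4+0=28  i=1*2+1=3

28,3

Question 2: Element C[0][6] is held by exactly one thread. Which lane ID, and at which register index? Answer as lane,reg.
r:0=>grp=0,rB=0  c:6=>tig=3,lo=0
L=0*4+3=3  i=0*2+0=0

3,0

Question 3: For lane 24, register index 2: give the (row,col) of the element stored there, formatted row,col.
24: gid=6,tid=0
[2] (6+8,0*2+0) = (14,0)

14,0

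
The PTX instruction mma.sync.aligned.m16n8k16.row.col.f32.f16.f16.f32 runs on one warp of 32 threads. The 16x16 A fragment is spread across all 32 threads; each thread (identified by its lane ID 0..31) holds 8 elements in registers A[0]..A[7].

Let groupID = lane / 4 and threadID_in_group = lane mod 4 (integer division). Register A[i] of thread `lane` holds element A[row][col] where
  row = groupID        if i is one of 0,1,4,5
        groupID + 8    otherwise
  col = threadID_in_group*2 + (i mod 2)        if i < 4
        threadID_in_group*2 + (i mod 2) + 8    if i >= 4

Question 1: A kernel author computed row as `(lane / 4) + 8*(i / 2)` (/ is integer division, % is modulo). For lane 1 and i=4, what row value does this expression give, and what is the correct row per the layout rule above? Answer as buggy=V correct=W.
`(lane / 4) + 8*(i / 2)`[1,4]→16
1: G=0,T=1
[4] (0+0,1*2+0+8) = (0,10)
row: 16 vs 0

buggy=16 correct=0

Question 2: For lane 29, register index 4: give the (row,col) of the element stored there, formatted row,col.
7,10

L=29→G=29>>2=7, T=29&3=1
[4]→row 7+0=7  col 1·2+0+8=10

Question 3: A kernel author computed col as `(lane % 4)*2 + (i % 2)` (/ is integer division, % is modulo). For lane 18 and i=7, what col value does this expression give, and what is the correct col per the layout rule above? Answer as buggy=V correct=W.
buggy=5 correct=13

`(lane % 4)*2 + (i % 2)`[18,7]→5
18: G=4,T=2
[7] (4+8,2*2+1+8) = (12,13)
col: 5 vs 13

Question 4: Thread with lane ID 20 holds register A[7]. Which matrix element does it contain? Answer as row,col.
13,9

lane 20⇒20/4=5, 20 mod 4=0
i=7  r:5+8⇒13  c:2·0+1+8⇒9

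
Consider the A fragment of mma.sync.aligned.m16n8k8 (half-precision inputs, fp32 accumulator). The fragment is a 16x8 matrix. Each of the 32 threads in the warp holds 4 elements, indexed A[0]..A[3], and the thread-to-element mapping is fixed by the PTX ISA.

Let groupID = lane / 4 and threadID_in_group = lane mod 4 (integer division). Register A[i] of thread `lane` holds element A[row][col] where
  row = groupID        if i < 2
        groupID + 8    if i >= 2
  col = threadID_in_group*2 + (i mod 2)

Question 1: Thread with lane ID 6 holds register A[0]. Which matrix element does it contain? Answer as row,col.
lane 6: gid=1 (6/4), tid=2 (6%4)
i=0: r=1+0=1, c=2*2+0=4

1,4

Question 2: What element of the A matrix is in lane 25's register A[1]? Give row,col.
6,3

L=25->g=25>>2=6, t=25&3=1
[1]->row 6+0=6  col 1·2+1=3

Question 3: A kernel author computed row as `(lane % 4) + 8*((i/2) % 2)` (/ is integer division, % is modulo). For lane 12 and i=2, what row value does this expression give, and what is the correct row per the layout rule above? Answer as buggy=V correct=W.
`(lane % 4) + 8*((i/2) % 2)`[12,2]⇒8
lane 12⇒12/4=3, 12 mod 4=0
i=2  r:3+8⇒11  c:2·0+0⇒0
row: 8 vs 11

buggy=8 correct=11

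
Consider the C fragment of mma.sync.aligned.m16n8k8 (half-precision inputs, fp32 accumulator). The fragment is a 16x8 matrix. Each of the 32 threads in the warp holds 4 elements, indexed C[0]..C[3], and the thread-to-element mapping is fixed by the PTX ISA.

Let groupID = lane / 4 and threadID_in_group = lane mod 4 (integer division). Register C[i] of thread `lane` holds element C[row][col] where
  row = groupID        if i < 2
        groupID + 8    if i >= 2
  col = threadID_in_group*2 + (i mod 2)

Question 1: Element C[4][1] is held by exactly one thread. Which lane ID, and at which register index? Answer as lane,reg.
r: 4->gid=4,r8=0  c: 1->tid=0,i&1=1
L=4*4+0=16  i=0*2+1=1

16,1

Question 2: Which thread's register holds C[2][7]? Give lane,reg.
11,1

r: 2->gid=2,r8=0  c: 7->tid=3,i&1=1
L=2*4+3=11  i=0*2+1=1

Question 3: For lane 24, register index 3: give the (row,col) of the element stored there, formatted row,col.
14,1

lane 24->24/4=6, 24 mod 4=0
i=3  r:6+8->14  c:2·0+1->1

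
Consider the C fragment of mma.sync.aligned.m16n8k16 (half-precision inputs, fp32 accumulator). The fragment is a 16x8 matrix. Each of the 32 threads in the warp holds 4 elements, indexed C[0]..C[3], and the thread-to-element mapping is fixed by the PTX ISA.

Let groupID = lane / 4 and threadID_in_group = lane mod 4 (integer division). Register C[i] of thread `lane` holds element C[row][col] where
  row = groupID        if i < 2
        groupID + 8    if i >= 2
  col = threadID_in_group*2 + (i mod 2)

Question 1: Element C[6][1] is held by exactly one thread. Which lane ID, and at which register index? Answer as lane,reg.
r:6=>grp=6,rB=0  c:1=>tig=0,lo=1
L=6*4+0=24  i=0*2+1=1

24,1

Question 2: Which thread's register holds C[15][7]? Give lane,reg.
r:15=>grp=7,rB=1  c:7=>tig=3,lo=1
L=7*4+3=31  i=1*2+1=3

31,3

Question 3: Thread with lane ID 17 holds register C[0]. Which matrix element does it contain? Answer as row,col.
4,2

lane 17→17/4=4, 17 mod 4=1
i=0  r:4+0→4  c:2·1+0→2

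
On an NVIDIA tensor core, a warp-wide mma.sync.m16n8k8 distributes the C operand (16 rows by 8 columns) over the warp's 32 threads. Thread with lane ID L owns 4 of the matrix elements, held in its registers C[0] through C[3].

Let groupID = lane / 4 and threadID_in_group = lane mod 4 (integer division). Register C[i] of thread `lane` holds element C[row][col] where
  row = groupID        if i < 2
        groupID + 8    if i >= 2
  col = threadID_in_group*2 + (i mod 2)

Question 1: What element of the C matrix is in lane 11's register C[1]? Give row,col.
2,7

lane 11: G=2 (11/4), T=3 (11%4)
i=1: r=2+0=2, c=3*2+1=7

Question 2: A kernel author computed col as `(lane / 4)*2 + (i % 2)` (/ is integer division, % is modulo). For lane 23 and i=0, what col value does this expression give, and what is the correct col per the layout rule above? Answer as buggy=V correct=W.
buggy=10 correct=6

`(lane / 4)*2 + (i % 2)`[23,0]=>10
lane 23=>23/4=5, 23 mod 4=3
i=0  r:5+0=>5  c:2·3+0=>6
col: 10 vs 6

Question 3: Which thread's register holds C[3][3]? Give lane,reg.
13,1

r=3⇒gr=3,Rb=0  c=3⇒th=1,odd=1
L=3*4+1=13  i=0*2+1=1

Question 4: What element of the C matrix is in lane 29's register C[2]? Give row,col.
29: grp=7,tig=1
[2] (7+8,1*2+0) = (15,2)

15,2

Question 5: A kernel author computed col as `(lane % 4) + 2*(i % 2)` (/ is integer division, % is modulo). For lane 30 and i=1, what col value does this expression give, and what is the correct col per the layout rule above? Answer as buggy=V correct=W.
`(lane % 4) + 2*(i % 2)`[30,1]->4
lane 30->30/4=7, 30 mod 4=2
i=1  r:7+0->7  c:2·2+1->5
col: 4 vs 5

buggy=4 correct=5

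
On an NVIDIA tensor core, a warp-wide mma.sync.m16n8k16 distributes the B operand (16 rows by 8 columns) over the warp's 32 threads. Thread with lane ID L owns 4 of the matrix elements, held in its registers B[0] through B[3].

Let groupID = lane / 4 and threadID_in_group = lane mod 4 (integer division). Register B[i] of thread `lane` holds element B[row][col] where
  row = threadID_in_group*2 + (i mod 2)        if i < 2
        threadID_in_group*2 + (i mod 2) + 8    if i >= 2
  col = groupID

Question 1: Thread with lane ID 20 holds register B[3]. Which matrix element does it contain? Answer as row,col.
9,5

lane 20→20/4=5, 20 mod 4=0
i=3  r:2·0+1+8→9  c:5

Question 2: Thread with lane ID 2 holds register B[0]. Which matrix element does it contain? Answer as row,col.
4,0

L=2->g=2>>2=0, t=2&3=2
[0]->row 2·2+0+0=4  col g=0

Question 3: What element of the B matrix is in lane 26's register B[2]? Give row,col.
12,6

lane 26: gid=6 (26/4), tid=2 (26%4)
i=2: r=2*2+0+8=12, c=gid=6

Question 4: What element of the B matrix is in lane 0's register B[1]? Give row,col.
lane 0: gid=0 (0/4), tid=0 (0%4)
i=1: r=0*2+1+0=1, c=gid=0

1,0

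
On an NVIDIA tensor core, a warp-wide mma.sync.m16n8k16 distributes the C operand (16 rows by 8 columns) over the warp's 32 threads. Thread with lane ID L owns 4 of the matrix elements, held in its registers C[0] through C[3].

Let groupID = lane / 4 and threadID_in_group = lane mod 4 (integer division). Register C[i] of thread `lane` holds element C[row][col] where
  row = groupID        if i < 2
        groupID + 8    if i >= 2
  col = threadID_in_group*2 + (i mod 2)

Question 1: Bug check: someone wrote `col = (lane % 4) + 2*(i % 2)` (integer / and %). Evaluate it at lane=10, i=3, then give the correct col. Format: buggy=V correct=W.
buggy=4 correct=5

`(lane % 4) + 2*(i % 2)`[10,3]->4
lane 10: g=2 (10/4), t=2 (10%4)
i=3: r=2+8=10, c=2*2+1=5
col: 4 vs 5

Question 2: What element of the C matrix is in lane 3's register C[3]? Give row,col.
L=3->g=3>>2=0, t=3&3=3
[3]->row 0+8=8  col 3·2+1=7

8,7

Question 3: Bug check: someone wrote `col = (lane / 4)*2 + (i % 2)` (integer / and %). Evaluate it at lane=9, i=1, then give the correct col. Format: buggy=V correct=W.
`(lane / 4)*2 + (i % 2)`[9,1]⇒5
lane 9⇒9/4=2, 9 mod 4=1
i=1  r:2+0⇒2  c:2·1+1⇒3
col: 5 vs 3

buggy=5 correct=3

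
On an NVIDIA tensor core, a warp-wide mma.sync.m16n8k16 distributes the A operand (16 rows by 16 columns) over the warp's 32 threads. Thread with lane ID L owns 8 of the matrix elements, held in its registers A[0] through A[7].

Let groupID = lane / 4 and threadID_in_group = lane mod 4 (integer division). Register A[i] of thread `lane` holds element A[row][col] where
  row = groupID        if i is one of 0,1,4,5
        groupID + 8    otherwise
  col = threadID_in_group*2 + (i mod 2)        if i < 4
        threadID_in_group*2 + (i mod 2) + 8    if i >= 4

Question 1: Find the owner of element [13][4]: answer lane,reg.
22,2

r:13=>grp=5,rB=1  c:4=>cB=0,tig=2,lo=0
L=5*4+2=22  i=0*4+1*2+0=2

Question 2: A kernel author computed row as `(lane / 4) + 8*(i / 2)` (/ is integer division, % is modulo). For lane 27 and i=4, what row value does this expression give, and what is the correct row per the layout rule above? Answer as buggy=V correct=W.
`(lane / 4) + 8*(i / 2)`[27,4]⇒22
L=27⇒gr=27>>2=6, th=27&3=3
[4]⇒row 6+0=6  col 3·2+0+8=14
row: 22 vs 6

buggy=22 correct=6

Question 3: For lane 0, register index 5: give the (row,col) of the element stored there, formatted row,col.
0,9

L=0⇒gr=0>>2=0, th=0&3=0
[5]⇒row 0+0=0  col 0·2+1+8=9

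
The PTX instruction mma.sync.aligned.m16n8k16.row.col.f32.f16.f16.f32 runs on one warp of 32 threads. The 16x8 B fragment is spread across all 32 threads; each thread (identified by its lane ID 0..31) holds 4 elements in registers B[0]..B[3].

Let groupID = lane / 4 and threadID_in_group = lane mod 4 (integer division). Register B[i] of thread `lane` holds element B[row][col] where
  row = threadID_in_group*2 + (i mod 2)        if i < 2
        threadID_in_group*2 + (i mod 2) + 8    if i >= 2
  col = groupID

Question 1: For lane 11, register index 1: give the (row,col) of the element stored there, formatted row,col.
11: G=2,T=3
[1] (3*2+1+0,2) = (7,2)

7,2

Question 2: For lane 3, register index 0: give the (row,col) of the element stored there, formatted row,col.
6,0

3: G=0,T=3
[0] (3*2+0+0,0) = (6,0)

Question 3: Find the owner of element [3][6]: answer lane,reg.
25,1

c=6⇒gr=6  r=3⇒Rb=0,th=1,odd=1
L=6*4+1=25  i=0*2+1=1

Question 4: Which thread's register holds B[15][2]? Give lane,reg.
c: 2->gid=2  r: 15->r8=1,tid=3,i&1=1
L=2*4+3=11  i=1*2+1=3

11,3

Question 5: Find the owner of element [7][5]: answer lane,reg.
23,1

c:5=>grp=5  r:7=>rB=0,tig=3,lo=1
L=5*4+3=23  i=0*2+1=1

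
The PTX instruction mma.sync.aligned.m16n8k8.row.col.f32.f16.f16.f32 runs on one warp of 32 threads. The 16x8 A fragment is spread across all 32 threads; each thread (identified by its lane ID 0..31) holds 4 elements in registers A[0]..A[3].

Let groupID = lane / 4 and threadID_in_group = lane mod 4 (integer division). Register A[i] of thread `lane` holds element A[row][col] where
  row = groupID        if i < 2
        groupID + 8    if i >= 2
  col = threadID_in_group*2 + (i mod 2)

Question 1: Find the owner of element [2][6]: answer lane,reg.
11,0

r=2->g=2,rb=0  c=6->t=3,b0=0
L=2*4+3=11  i=0*2+0=0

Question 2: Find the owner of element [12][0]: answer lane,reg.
16,2

r: 12->gid=4,r8=1  c: 0->tid=0,i&1=0
L=4*4+0=16  i=1*2+0=2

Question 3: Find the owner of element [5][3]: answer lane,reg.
21,1

r=5⇒gr=5,Rb=0  c=3⇒th=1,odd=1
L=5*4+1=21  i=0*2+1=1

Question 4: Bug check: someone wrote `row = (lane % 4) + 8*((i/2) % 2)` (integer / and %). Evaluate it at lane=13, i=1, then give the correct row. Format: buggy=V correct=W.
buggy=1 correct=3

`(lane % 4) + 8*((i/2) % 2)`[13,1]->1
13: gid=3,tid=1
[1] (3+0,1*2+1) = (3,3)
row: 1 vs 3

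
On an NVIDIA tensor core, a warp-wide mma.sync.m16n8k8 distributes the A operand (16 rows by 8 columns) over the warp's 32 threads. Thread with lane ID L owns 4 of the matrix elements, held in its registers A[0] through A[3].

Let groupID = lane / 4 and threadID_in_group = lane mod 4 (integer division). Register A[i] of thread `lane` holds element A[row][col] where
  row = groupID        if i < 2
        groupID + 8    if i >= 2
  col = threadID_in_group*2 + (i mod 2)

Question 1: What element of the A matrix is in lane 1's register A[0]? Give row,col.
0,2

lane 1=>1/4=0, 1 mod 4=1
i=0  r:0+0=>0  c:2·1+0=>2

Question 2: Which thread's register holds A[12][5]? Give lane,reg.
18,3

r:12=>grp=4,rB=1  c:5=>tig=2,lo=1
L=4*4+2=18  i=1*2+1=3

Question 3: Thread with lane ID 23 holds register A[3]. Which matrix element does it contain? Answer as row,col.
13,7

lane 23: gr=5 (23/4), th=3 (23%4)
i=3: r=5+8=13, c=3*2+1=7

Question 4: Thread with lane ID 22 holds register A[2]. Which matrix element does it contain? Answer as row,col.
13,4

lane 22: grp=5 (22/4), tig=2 (22%4)
i=2: r=5+8=13, c=2*2+0=4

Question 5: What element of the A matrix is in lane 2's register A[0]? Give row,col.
0,4

L=2->gid=2>>2=0, tid=2&3=2
[0]->row 0+0=0  col 2·2+0=4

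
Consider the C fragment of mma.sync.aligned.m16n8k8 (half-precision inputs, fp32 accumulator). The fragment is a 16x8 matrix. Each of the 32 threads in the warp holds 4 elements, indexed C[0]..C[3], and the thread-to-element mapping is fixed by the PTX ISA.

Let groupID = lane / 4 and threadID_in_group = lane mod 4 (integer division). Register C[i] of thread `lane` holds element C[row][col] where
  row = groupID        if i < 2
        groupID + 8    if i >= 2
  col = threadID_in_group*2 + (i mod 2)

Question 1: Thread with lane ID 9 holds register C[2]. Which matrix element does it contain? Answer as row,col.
9: grp=2,tig=1
[2] (2+8,1*2+0) = (10,2)

10,2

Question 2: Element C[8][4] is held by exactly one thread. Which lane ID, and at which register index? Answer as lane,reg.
2,2

r:8=>grp=0,rB=1  c:4=>tig=2,lo=0
L=0*4+2=2  i=1*2+0=2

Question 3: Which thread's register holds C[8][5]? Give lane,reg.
r=8→G=0,rhi=1  c=5→T=2,p=1
L=0*4+2=2  i=1*2+1=3

2,3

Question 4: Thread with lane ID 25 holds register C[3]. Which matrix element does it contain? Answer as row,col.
lane 25: g=6 (25/4), t=1 (25%4)
i=3: r=6+8=14, c=1*2+1=3

14,3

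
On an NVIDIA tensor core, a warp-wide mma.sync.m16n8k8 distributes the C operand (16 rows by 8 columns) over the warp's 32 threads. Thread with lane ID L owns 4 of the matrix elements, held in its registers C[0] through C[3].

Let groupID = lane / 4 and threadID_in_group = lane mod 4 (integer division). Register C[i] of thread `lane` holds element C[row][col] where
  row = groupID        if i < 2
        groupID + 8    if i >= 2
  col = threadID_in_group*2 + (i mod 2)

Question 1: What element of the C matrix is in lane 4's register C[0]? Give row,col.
lane 4⇒4/4=1, 4 mod 4=0
i=0  r:1+0⇒1  c:2·0+0⇒0

1,0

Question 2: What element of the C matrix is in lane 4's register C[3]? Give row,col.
lane 4→4/4=1, 4 mod 4=0
i=3  r:1+8→9  c:2·0+1→1

9,1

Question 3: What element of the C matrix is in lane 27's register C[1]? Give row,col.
L=27->g=27>>2=6, t=27&3=3
[1]->row 6+0=6  col 3·2+1=7

6,7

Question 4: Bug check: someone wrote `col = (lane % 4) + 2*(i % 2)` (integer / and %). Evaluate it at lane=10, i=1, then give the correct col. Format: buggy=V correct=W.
buggy=4 correct=5

`(lane % 4) + 2*(i % 2)`[10,1]→4
L=10→G=10>>2=2, T=10&3=2
[1]→row 2+0=2  col 2·2+1=5
col: 4 vs 5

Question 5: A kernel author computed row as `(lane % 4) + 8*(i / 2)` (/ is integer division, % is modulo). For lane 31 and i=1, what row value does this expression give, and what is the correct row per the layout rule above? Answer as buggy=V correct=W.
`(lane % 4) + 8*(i / 2)`[31,1]⇒3
lane 31⇒31/4=7, 31 mod 4=3
i=1  r:7+0⇒7  c:2·3+1⇒7
row: 3 vs 7

buggy=3 correct=7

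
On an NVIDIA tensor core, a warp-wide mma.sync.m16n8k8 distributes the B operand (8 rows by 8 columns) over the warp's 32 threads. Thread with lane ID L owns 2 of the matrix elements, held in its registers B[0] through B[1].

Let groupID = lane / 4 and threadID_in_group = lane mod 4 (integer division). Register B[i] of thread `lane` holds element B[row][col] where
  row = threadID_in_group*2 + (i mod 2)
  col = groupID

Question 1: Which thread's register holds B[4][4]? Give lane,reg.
18,0

c:4=>grp=4  r:4=>tig=2,lo=0
L=4*4+2=18  i=0=0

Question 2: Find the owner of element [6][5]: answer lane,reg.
c:5=>grp=5  r:6=>tig=3,lo=0
L=5*4+3=23  i=0=0

23,0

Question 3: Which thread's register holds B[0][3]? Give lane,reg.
c=3→G=3  r=0→T=0,p=0
L=3*4+0=12  i=0=0

12,0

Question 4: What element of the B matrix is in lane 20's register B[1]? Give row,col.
20: gid=5,tid=0
[1] (0*2+1,5) = (1,5)

1,5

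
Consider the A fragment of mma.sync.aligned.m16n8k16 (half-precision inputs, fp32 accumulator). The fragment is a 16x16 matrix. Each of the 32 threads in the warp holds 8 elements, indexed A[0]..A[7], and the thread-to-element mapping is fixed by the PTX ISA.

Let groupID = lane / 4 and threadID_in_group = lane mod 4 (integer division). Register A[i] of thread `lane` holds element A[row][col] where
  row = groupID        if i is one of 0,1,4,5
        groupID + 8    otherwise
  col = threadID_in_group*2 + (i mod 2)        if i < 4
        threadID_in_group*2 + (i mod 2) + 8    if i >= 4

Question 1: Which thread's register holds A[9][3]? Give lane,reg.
r=9→G=1,rhi=1  c=3→chi=0,T=1,p=1
L=1*4+1=5  i=0*4+1*2+1=3

5,3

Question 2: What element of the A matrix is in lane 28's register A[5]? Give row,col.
lane 28->28/4=7, 28 mod 4=0
i=5  r:7+0->7  c:2·0+1+8->9

7,9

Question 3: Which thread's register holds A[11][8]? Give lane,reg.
r:11=>grp=3,rB=1  c:8=>cB=1,tig=0,lo=0
L=3*4+0=12  i=1*4+1*2+0=6

12,6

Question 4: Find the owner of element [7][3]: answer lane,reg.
r=7⇒gr=7,Rb=0  c=3⇒Cb=0,th=1,odd=1
L=7*4+1=29  i=0*4+0*2+1=1

29,1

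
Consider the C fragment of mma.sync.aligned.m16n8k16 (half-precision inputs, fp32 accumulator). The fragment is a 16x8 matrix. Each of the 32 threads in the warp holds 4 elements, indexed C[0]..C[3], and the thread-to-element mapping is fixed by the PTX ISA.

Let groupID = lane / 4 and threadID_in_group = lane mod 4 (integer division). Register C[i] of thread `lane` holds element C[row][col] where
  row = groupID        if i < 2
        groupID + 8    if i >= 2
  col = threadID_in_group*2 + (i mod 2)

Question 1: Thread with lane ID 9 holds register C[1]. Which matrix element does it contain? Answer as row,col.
2,3

L=9→G=9>>2=2, T=9&3=1
[1]→row 2+0=2  col 1·2+1=3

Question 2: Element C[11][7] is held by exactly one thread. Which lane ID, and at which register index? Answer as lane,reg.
15,3

r:11=>grp=3,rB=1  c:7=>tig=3,lo=1
L=3*4+3=15  i=1*2+1=3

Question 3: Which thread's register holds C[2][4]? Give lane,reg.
10,0

r:2=>grp=2,rB=0  c:4=>tig=2,lo=0
L=2*4+2=10  i=0*2+0=0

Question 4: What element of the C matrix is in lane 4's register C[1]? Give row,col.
1,1

lane 4=>4/4=1, 4 mod 4=0
i=1  r:1+0=>1  c:2·0+1=>1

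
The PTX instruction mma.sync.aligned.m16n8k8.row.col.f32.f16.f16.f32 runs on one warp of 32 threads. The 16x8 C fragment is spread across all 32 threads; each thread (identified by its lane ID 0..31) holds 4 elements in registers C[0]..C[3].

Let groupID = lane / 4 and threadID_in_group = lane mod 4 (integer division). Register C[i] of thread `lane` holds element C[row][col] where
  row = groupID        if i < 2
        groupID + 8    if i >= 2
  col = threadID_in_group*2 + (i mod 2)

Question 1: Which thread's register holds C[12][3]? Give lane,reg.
r:12=>grp=4,rB=1  c:3=>tig=1,lo=1
L=4*4+1=17  i=1*2+1=3

17,3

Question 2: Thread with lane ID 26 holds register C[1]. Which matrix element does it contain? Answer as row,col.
6,5

lane 26->26/4=6, 26 mod 4=2
i=1  r:6+0->6  c:2·2+1->5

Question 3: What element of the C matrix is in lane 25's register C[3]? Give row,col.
lane 25→25/4=6, 25 mod 4=1
i=3  r:6+8→14  c:2·1+1→3

14,3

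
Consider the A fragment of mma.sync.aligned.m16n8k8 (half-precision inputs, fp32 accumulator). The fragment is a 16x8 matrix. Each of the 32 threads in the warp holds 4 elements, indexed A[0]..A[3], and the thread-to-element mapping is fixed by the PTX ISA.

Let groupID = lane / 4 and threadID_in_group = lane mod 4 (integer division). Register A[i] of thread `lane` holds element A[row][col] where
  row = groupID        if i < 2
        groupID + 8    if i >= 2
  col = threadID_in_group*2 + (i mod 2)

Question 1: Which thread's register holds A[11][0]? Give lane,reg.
r:11=>grp=3,rB=1  c:0=>tig=0,lo=0
L=3*4+0=12  i=1*2+0=2

12,2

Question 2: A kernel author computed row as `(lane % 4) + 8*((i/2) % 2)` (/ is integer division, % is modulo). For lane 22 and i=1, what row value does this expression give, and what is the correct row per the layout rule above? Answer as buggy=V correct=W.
`(lane % 4) + 8*((i/2) % 2)`[22,1]=>2
22: grp=5,tig=2
[1] (5+0,2*2+1) = (5,5)
row: 2 vs 5

buggy=2 correct=5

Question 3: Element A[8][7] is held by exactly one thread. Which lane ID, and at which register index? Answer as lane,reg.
3,3

r=8->g=0,rb=1  c=7->t=3,b0=1
L=0*4+3=3  i=1*2+1=3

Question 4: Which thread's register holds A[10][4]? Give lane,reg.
10,2

r:10=>grp=2,rB=1  c:4=>tig=2,lo=0
L=2*4+2=10  i=1*2+0=2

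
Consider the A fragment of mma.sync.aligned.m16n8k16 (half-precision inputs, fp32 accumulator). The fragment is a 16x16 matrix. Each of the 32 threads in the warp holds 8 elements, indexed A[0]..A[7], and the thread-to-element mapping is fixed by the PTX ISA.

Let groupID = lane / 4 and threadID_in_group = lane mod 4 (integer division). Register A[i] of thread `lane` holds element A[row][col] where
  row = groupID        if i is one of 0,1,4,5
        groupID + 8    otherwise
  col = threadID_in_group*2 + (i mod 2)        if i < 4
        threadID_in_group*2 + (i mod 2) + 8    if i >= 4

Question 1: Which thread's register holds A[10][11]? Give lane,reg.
9,7

r=10->g=2,rb=1  c=11->cb=1,t=1,b0=1
L=2*4+1=9  i=1*4+1*2+1=7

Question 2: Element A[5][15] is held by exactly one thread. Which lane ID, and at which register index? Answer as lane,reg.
23,5

r:5=>grp=5,rB=0  c:15=>cB=1,tig=3,lo=1
L=5*4+3=23  i=1*4+0*2+1=5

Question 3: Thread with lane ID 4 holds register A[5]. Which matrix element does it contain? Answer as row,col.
1,9

L=4⇒gr=4>>2=1, th=4&3=0
[5]⇒row 1+0=1  col 0·2+1+8=9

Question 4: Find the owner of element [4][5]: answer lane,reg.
18,1

r:4=>grp=4,rB=0  c:5=>cB=0,tig=2,lo=1
L=4*4+2=18  i=0*4+0*2+1=1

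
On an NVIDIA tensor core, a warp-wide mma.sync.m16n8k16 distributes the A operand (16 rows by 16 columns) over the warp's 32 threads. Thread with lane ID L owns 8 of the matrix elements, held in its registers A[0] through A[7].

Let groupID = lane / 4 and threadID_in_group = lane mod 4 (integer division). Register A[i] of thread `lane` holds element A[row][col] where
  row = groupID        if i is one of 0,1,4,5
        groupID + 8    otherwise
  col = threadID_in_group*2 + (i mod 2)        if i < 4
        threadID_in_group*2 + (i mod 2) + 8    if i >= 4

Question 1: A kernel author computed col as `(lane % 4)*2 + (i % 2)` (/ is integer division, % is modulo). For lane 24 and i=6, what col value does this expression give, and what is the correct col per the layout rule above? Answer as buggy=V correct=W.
`(lane % 4)*2 + (i % 2)`[24,6]->0
L=24->g=24>>2=6, t=24&3=0
[6]->row 6+8=14  col 0·2+0+8=8
col: 0 vs 8

buggy=0 correct=8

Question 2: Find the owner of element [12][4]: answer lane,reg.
r=12⇒gr=4,Rb=1  c=4⇒Cb=0,th=2,odd=0
L=4*4+2=18  i=0*4+1*2+0=2

18,2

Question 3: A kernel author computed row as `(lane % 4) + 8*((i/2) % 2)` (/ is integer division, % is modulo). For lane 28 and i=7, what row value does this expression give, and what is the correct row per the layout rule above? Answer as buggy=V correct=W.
buggy=8 correct=15

`(lane % 4) + 8*((i/2) % 2)`[28,7]->8
L=28->g=28>>2=7, t=28&3=0
[7]->row 7+8=15  col 0·2+1+8=9
row: 8 vs 15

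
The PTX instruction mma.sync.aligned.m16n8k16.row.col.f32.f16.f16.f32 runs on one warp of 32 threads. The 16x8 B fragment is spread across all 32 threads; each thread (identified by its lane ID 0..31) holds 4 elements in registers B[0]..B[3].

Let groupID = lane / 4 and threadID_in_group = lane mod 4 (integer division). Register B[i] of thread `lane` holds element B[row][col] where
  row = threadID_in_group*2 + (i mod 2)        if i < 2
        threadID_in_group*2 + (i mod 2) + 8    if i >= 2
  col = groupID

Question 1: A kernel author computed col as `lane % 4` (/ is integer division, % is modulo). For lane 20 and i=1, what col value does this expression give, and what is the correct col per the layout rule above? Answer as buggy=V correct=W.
buggy=0 correct=5

`lane % 4`[20,1]->0
20: gid=5,tid=0
[1] (0*2+1+0,5) = (1,5)
col: 0 vs 5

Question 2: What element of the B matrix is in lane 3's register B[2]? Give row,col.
3: gid=0,tid=3
[2] (3*2+0+8,0) = (14,0)

14,0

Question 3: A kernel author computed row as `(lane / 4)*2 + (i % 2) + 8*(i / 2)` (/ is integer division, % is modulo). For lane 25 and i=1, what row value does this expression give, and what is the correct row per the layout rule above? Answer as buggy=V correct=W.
buggy=13 correct=3

`(lane / 4)*2 + (i % 2) + 8*(i / 2)`[25,1]->13
L=25->gid=25>>2=6, tid=25&3=1
[1]->row 1·2+1+0=3  col gid=6
row: 13 vs 3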